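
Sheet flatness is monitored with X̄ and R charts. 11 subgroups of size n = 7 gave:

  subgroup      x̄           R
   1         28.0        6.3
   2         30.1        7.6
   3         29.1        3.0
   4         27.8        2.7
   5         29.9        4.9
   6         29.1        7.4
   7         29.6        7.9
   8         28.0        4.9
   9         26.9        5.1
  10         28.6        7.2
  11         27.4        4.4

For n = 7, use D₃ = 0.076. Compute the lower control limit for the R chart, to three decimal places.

0.424

R̄ = (6.3 + 7.6 + 3.0 + 2.7 + 4.9 + 7.4 + 7.9 + 4.9 + 5.1 + 7.2 + 4.4) / 11 = 61.4000 / 11 = 5.5818
LCL_R = D₃·R̄ = 0.076 × 5.5818 = 0.4242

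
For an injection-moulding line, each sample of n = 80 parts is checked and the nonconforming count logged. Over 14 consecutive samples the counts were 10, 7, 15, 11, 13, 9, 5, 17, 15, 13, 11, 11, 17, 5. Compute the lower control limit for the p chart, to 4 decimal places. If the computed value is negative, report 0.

p̄ = Σdᵢ / (k·n) = 159 / (14 × 80) = 0.14196
LCL = p̄ − 3·√(p̄(1−p̄)/n) = 0.14196 − 3 × 0.03902 = 0.02490

0.0249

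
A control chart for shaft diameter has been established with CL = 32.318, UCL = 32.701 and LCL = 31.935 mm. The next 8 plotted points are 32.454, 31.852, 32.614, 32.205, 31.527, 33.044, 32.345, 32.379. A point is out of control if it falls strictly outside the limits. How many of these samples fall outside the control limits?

3

Compare each point to [31.935, 32.701]: sample 2 = 31.852 < LCL; sample 5 = 31.527 < LCL; sample 6 = 33.044 > UCL.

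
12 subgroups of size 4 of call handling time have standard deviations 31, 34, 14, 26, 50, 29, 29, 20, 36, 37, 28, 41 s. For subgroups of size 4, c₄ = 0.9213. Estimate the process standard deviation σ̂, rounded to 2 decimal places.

s̄ = (31 + 34 + 14 + 26 + 50 + 29 + 29 + 20 + 36 + 37 + 28 + 41) / 12 = 31.2500
σ̂ = s̄ / c₄ = 31.2500 / 0.9213 = 33.9195

33.92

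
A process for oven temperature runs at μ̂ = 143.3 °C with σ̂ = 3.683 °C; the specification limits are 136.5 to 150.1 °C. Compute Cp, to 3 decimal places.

Cp = (USL − LSL) / (6σ̂) = (150.1 − 136.5) / (6 × 3.683) = 13.6000 / 22.0980 = 0.6154

0.615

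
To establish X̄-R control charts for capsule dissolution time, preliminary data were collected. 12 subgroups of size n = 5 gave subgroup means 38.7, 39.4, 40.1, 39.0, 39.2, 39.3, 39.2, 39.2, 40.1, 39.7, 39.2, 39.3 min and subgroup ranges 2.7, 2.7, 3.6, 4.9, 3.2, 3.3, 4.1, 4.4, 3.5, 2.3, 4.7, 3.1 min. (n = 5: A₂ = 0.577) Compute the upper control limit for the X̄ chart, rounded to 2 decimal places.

41.41

X̄̄ = (38.7 + 39.4 + 40.1 + 39.0 + 39.2 + 39.3 + 39.2 + 39.2 + 40.1 + 39.7 + 39.2 + 39.3) / 12 = 472.4000 / 12 = 39.3667
R̄ = (2.7 + 2.7 + 3.6 + 4.9 + 3.2 + 3.3 + 4.1 + 4.4 + 3.5 + 2.3 + 4.7 + 3.1) / 12 = 42.5000 / 12 = 3.5417
UCL = X̄̄ + A₂·R̄ = 39.3667 + 0.577 × 3.5417 = 41.4102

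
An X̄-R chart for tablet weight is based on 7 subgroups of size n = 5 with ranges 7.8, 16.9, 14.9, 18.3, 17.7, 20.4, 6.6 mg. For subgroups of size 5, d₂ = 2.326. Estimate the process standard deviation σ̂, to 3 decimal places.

R̄ = (7.8 + 16.9 + 14.9 + 18.3 + 17.7 + 20.4 + 6.6) / 7 = 14.6571
σ̂ = R̄ / d₂ = 14.6571 / 2.326 = 6.3014

6.301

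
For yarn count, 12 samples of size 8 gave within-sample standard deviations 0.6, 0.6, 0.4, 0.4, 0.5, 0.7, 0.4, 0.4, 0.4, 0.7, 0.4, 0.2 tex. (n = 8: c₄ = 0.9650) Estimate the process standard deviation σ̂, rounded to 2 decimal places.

s̄ = (0.6 + 0.6 + 0.4 + 0.4 + 0.5 + 0.7 + 0.4 + 0.4 + 0.4 + 0.7 + 0.4 + 0.2) / 12 = 0.4750
σ̂ = s̄ / c₄ = 0.4750 / 0.9650 = 0.4922

0.49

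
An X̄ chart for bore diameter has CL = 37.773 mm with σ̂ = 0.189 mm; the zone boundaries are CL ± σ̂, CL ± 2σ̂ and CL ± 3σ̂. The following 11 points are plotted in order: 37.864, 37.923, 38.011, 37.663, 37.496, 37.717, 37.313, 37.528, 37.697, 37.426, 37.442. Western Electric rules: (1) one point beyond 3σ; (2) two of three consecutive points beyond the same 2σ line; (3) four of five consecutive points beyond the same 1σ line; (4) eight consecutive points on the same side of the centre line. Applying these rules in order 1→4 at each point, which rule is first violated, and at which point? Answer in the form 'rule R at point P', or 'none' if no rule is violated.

Zone of each point (C = within 1σ̂, B = 1σ̂–2σ̂, A = 2σ̂–3σ̂, * = beyond 3σ̂; sign = side of CL): 1:+C, 2:+C, 3:+B, 4:-C, 5:-B, 6:-C, 7:-A, 8:-B, 9:-C, 10:-B, 11:-B
Rule 3 (four of five consecutive points beyond the same 1σ limit) is satisfied at point 11.

rule 3 at point 11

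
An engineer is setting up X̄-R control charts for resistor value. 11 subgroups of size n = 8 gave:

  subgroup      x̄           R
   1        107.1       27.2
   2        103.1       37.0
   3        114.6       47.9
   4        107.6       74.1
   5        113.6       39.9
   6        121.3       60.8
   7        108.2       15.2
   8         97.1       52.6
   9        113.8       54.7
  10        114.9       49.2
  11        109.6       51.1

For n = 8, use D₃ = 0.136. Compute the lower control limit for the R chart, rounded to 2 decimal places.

R̄ = (27.2 + 37.0 + 47.9 + 74.1 + 39.9 + 60.8 + 15.2 + 52.6 + 54.7 + 49.2 + 51.1) / 11 = 509.7000 / 11 = 46.3364
LCL_R = D₃·R̄ = 0.136 × 46.3364 = 6.3017

6.30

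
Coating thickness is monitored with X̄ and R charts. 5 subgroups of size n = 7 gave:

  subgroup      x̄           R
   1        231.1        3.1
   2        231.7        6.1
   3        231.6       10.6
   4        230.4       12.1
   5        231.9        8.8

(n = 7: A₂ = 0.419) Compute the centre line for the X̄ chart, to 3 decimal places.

X̄̄ = (231.1 + 231.7 + 231.6 + 230.4 + 231.9) / 5 = 1156.7000 / 5 = 231.3400
CL = X̄̄ = 231.3400

231.340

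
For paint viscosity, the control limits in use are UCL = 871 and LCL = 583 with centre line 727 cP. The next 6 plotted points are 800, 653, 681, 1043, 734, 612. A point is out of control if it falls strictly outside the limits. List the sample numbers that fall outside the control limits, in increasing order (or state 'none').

4

Compare each point to [583, 871]: sample 4 = 1043 > UCL.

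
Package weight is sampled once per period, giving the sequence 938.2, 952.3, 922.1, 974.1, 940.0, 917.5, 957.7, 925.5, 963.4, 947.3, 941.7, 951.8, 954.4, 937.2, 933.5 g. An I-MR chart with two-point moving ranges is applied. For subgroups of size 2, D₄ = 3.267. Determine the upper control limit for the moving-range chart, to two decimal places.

74.32

Moving ranges: 14.1, 30.2, 52.0, 34.1, 22.5, 40.2, 32.2, 37.9, 16.1, 5.6, 10.1, 2.6, 17.2, 3.7; M̄R̄ = 318.5000 / 14 = 22.7500
UCL_MR = D₄·M̄R̄ = 3.267 × 22.7500 = 74.3242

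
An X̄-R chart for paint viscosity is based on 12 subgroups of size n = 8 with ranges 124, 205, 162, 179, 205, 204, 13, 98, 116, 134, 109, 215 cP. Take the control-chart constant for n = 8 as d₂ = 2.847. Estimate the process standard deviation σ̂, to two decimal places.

51.63

R̄ = (124 + 205 + 162 + 179 + 205 + 204 + 13 + 98 + 116 + 134 + 109 + 215) / 12 = 147.0000
σ̂ = R̄ / d₂ = 147.0000 / 2.847 = 51.6333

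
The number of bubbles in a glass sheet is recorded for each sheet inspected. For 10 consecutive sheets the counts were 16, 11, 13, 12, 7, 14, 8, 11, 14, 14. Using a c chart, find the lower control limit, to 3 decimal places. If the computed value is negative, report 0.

c̄ = (16 + 11 + 13 + 12 + 7 + 14 + 8 + 11 + 14 + 14) / 10 = 120 / 10 = 12.0000
LCL = c̄ − 3√c̄ = 12.0000 − 3 × 3.4641 = 1.6077

1.608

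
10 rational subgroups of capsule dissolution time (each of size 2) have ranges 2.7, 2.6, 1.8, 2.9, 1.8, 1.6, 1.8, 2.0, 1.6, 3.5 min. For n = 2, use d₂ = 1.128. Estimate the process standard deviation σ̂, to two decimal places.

1.98

R̄ = (2.7 + 2.6 + 1.8 + 2.9 + 1.8 + 1.6 + 1.8 + 2.0 + 1.6 + 3.5) / 10 = 2.2300
σ̂ = R̄ / d₂ = 2.2300 / 1.128 = 1.9770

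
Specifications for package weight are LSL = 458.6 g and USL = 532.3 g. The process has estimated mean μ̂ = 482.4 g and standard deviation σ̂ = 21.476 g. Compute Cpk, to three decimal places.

0.369

Cpu = (USL − μ̂) / (3σ̂) = (532.3 − 482.4) / (3 × 21.476) = 0.7745; Cpl = (μ̂ − LSL) / (3σ̂) = (482.4 − 458.6) / (3 × 21.476) = 0.3694; Cpk = min(Cpu, Cpl) = 0.3694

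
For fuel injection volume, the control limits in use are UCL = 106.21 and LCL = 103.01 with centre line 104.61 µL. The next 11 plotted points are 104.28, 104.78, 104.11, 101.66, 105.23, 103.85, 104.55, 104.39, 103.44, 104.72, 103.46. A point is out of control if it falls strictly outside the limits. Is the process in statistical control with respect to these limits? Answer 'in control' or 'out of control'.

Compare each point to [103.01, 106.21]: sample 4 = 101.66 < LCL.

out of control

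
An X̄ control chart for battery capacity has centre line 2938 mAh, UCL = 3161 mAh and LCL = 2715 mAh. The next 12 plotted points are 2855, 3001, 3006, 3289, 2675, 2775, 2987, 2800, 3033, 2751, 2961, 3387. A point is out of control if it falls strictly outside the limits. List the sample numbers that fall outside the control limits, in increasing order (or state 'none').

4, 5, 12

Compare each point to [2715, 3161]: sample 4 = 3289 > UCL; sample 5 = 2675 < LCL; sample 12 = 3387 > UCL.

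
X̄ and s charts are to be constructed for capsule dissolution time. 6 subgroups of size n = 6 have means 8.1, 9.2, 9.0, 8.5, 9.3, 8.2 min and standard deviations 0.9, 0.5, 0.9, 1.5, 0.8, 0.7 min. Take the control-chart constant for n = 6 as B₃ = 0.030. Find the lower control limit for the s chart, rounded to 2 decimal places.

0.03

s̄ = (0.9 + 0.5 + 0.9 + 1.5 + 0.8 + 0.7) / 6 = 0.8833
LCL_s = B₃·s̄ = 0.030 × 0.8833 = 0.0265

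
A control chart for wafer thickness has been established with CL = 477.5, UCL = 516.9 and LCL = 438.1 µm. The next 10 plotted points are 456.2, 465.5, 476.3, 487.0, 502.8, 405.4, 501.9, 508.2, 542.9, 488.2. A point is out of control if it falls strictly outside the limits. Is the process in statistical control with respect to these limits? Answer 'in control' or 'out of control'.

Compare each point to [438.1, 516.9]: sample 6 = 405.4 < LCL; sample 9 = 542.9 > UCL.

out of control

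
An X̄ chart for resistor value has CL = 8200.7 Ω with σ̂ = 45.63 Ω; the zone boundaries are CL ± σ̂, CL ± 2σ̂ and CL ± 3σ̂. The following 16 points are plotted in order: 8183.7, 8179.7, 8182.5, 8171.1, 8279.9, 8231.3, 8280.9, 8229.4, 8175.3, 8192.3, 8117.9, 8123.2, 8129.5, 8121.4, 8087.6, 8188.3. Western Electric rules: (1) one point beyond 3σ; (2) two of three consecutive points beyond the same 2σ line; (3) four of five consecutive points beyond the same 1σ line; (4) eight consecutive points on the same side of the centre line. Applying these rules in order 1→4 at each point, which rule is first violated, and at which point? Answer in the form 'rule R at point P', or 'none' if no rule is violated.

Zone of each point (C = within 1σ̂, B = 1σ̂–2σ̂, A = 2σ̂–3σ̂, * = beyond 3σ̂; sign = side of CL): 1:-C, 2:-C, 3:-C, 4:-C, 5:+B, 6:+C, 7:+B, 8:+C, 9:-C, 10:-C, 11:-B, 12:-B, 13:-B, 14:-B, 15:-A, 16:-C
Rule 3 (four of five consecutive points beyond the same 1σ limit) is satisfied at point 14.

rule 3 at point 14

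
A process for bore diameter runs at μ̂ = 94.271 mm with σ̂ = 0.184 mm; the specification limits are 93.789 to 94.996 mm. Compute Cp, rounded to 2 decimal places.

1.09

Cp = (USL − LSL) / (6σ̂) = (94.996 − 93.789) / (6 × 0.184) = 1.2070 / 1.1040 = 1.0933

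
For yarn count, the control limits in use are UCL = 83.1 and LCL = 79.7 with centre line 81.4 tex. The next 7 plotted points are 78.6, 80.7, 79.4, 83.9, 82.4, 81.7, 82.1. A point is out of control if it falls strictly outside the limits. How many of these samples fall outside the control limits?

Compare each point to [79.7, 83.1]: sample 1 = 78.6 < LCL; sample 3 = 79.4 < LCL; sample 4 = 83.9 > UCL.

3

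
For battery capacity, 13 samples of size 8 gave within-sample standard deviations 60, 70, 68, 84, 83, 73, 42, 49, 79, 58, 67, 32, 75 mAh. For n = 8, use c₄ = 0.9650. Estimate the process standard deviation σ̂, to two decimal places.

s̄ = (60 + 70 + 68 + 84 + 83 + 73 + 42 + 49 + 79 + 58 + 67 + 32 + 75) / 13 = 64.6154
σ̂ = s̄ / c₄ = 64.6154 / 0.9650 = 66.9589

66.96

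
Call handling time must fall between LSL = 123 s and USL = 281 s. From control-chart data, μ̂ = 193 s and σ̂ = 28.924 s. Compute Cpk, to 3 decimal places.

Cpu = (USL − μ̂) / (3σ̂) = (281 − 193) / (3 × 28.924) = 1.0142; Cpl = (μ̂ − LSL) / (3σ̂) = (193 − 123) / (3 × 28.924) = 0.8067; Cpk = min(Cpu, Cpl) = 0.8067

0.807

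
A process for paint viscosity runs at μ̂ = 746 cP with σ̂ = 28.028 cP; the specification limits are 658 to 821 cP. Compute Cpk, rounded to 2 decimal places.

0.89

Cpu = (USL − μ̂) / (3σ̂) = (821 − 746) / (3 × 28.028) = 0.8920; Cpl = (μ̂ − LSL) / (3σ̂) = (746 − 658) / (3 × 28.028) = 1.0466; Cpk = min(Cpu, Cpl) = 0.8920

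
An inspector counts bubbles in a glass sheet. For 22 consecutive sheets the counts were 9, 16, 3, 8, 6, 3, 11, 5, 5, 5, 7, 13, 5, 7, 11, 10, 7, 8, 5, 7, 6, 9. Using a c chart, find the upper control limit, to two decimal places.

c̄ = (9 + 16 + 3 + 8 + 6 + 3 + 11 + 5 + 5 + 5 + 7 + 13 + 5 + 7 + 11 + 10 + 7 + 8 + 5 + 7 + 6 + 9) / 22 = 166 / 22 = 7.5455
UCL = c̄ + 3√c̄ = 7.5455 + 3 × √7.5455 = 7.5455 + 3 × 2.7469 = 15.7862

15.79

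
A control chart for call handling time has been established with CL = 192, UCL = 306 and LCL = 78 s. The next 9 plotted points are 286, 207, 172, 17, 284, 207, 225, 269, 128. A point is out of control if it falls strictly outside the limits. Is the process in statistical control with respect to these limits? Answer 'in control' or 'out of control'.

Compare each point to [78, 306]: sample 4 = 17 < LCL.

out of control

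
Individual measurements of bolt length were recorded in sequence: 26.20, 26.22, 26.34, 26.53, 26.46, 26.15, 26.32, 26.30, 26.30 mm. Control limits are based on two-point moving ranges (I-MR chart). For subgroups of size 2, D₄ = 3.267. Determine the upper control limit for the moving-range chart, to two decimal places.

0.37

Moving ranges: 0.02, 0.12, 0.19, 0.07, 0.31, 0.17, 0.02, 0.00; M̄R̄ = 0.9000 / 8 = 0.1125
UCL_MR = D₄·M̄R̄ = 3.267 × 0.1125 = 0.3675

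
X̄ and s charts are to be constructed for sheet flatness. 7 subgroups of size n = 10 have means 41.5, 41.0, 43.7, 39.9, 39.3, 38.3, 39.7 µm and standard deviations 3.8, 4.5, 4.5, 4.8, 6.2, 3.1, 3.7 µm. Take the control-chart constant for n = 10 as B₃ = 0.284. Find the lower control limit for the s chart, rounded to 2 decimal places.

1.24

s̄ = (3.8 + 4.5 + 4.5 + 4.8 + 6.2 + 3.1 + 3.7) / 7 = 4.3714
LCL_s = B₃·s̄ = 0.284 × 4.3714 = 1.2415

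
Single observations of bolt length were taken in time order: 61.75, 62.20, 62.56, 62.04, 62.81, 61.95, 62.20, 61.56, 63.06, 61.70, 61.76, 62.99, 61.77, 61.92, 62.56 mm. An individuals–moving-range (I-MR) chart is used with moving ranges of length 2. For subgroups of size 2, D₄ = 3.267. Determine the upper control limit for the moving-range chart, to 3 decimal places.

Moving ranges: 0.45, 0.36, 0.52, 0.77, 0.86, 0.25, 0.64, 1.50, 1.36, 0.06, 1.23, 1.22, 0.15, 0.64; M̄R̄ = 10.0100 / 14 = 0.7150
UCL_MR = D₄·M̄R̄ = 3.267 × 0.7150 = 2.3359

2.336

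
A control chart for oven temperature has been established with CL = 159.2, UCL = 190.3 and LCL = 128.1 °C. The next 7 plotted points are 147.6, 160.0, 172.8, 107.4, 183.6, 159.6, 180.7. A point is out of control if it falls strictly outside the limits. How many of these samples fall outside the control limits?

Compare each point to [128.1, 190.3]: sample 4 = 107.4 < LCL.

1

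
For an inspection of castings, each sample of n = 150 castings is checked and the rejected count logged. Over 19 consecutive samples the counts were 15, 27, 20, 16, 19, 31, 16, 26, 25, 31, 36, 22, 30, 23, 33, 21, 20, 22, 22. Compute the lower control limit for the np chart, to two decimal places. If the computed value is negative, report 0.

10.49

p̄ = Σdᵢ / (k·n) = 455 / (19 × 150) = 0.15965
LCL = np̄ − 3·√(np̄(1−p̄)) = 23.9474 − 3 × 4.4860 = 10.4894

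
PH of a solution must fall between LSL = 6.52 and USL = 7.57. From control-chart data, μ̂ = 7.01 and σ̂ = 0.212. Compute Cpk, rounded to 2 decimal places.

Cpu = (USL − μ̂) / (3σ̂) = (7.57 − 7.01) / (3 × 0.212) = 0.8805; Cpl = (μ̂ − LSL) / (3σ̂) = (7.01 − 6.52) / (3 × 0.212) = 0.7704; Cpk = min(Cpu, Cpl) = 0.7704

0.77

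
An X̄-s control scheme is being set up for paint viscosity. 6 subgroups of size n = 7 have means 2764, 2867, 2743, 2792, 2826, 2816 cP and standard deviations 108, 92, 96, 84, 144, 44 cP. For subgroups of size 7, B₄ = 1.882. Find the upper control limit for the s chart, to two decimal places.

s̄ = (108 + 92 + 96 + 84 + 144 + 44) / 6 = 94.6667
UCL_s = B₄·s̄ = 1.882 × 94.6667 = 178.1627

178.16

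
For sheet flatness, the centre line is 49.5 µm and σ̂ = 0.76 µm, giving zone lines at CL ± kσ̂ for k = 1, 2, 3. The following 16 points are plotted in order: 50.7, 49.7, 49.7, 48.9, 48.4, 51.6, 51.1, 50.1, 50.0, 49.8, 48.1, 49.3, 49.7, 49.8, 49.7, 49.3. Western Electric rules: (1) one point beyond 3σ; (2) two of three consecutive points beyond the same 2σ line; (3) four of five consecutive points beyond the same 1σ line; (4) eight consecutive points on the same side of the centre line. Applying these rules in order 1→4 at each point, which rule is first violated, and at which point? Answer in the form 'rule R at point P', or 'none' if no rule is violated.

Zone of each point (C = within 1σ̂, B = 1σ̂–2σ̂, A = 2σ̂–3σ̂, * = beyond 3σ̂; sign = side of CL): 1:+B, 2:+C, 3:+C, 4:-C, 5:-B, 6:+A, 7:+A, 8:+C, 9:+C, 10:+C, 11:-B, 12:-C, 13:+C, 14:+C, 15:+C, 16:-C
Rule 2 (two of three consecutive points beyond the same 2σ limit) is satisfied at point 7.

rule 2 at point 7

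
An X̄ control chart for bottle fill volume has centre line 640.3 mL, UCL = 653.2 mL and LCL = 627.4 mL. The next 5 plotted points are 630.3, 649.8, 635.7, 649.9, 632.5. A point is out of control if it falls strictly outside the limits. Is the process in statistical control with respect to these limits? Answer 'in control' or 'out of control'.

All 5 points lie within [627.4, 653.2].

in control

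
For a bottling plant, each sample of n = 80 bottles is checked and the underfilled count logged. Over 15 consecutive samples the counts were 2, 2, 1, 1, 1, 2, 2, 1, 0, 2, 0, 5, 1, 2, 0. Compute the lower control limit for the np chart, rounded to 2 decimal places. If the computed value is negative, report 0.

0.00

p̄ = Σdᵢ / (k·n) = 22 / (15 × 80) = 0.01833
LCL = np̄ − 3·√(np̄(1−p̄)) = 1.4667 − 3 × 1.1999 = -2.1331 → 0 (negative, so LCL = 0)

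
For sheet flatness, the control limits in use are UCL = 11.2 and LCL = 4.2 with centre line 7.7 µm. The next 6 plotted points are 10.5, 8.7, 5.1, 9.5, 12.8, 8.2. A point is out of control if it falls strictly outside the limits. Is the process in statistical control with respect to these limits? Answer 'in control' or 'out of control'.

out of control

Compare each point to [4.2, 11.2]: sample 5 = 12.8 > UCL.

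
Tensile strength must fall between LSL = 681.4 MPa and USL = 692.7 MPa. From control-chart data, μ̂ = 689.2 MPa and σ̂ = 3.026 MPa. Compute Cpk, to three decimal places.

0.386

Cpu = (USL − μ̂) / (3σ̂) = (692.7 − 689.2) / (3 × 3.026) = 0.3855; Cpl = (μ̂ − LSL) / (3σ̂) = (689.2 − 681.4) / (3 × 3.026) = 0.8592; Cpk = min(Cpu, Cpl) = 0.3855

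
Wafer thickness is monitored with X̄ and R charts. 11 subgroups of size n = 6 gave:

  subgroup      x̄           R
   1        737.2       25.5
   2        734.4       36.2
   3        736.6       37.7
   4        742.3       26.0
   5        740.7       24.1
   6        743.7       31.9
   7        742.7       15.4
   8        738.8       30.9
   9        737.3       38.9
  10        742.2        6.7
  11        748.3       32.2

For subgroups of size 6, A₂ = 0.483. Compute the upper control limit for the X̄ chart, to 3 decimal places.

X̄̄ = (737.2 + 734.4 + 736.6 + 742.3 + 740.7 + 743.7 + 742.7 + 738.8 + 737.3 + 742.2 + 748.3) / 11 = 8144.2000 / 11 = 740.3818
R̄ = (25.5 + 36.2 + 37.7 + 26.0 + 24.1 + 31.9 + 15.4 + 30.9 + 38.9 + 6.7 + 32.2) / 11 = 305.5000 / 11 = 27.7727
UCL = X̄̄ + A₂·R̄ = 740.3818 + 0.483 × 27.7727 = 753.7960

753.796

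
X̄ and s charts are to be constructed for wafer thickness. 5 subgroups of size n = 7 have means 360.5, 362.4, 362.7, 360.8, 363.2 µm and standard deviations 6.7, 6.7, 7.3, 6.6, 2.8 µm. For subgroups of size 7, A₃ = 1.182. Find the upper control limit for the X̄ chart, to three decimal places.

369.036

X̄̄ = (360.5 + 362.4 + 362.7 + 360.8 + 363.2) / 5 = 361.9200
s̄ = (6.7 + 6.7 + 7.3 + 6.6 + 2.8) / 5 = 6.0200
UCL = X̄̄ + A₃·s̄ = 361.9200 + 1.182 × 6.0200 = 369.0356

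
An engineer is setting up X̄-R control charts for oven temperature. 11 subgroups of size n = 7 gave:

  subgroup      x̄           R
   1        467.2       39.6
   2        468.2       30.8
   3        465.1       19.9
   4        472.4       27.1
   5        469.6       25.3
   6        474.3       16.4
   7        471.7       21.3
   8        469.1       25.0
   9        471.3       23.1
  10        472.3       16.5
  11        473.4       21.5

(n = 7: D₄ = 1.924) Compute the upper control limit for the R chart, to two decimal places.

46.61

R̄ = (39.6 + 30.8 + 19.9 + 27.1 + 25.3 + 16.4 + 21.3 + 25.0 + 23.1 + 16.5 + 21.5) / 11 = 266.5000 / 11 = 24.2273
UCL_R = D₄·R̄ = 1.924 × 24.2273 = 46.6133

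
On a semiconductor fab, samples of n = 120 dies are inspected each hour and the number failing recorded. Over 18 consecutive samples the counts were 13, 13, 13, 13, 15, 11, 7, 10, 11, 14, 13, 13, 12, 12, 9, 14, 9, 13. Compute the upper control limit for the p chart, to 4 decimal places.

0.1815

p̄ = Σdᵢ / (k·n) = 215 / (18 × 120) = 0.09954
UCL = p̄ + 3·√(p̄(1−p̄)/n) = 0.09954 + 3 × √(0.09954×0.90046/120) = 0.09954 + 3 × 0.02733 = 0.18153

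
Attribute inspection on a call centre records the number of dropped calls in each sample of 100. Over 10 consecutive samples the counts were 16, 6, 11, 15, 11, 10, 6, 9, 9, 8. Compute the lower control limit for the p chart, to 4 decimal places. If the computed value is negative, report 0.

p̄ = Σdᵢ / (k·n) = 101 / (10 × 100) = 0.10100
LCL = p̄ − 3·√(p̄(1−p̄)/n) = 0.10100 − 3 × 0.03013 = 0.01060

0.0106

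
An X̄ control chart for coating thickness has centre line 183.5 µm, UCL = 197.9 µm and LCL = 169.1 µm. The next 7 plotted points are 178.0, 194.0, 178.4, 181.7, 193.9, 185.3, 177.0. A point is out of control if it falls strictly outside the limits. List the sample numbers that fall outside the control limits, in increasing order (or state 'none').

All 7 points lie within [169.1, 197.9].

none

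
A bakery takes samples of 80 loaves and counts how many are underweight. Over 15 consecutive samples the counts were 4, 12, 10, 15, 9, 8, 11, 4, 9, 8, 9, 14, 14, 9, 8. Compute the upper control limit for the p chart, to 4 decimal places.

0.2290

p̄ = Σdᵢ / (k·n) = 144 / (15 × 80) = 0.12000
UCL = p̄ + 3·√(p̄(1−p̄)/n) = 0.12000 + 3 × √(0.12000×0.88000/80) = 0.12000 + 3 × 0.03633 = 0.22900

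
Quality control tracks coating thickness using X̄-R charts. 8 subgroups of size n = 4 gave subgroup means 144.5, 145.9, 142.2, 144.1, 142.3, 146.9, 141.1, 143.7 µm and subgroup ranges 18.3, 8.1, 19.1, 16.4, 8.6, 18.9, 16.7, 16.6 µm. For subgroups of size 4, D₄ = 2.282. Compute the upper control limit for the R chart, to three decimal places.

35.000

R̄ = (18.3 + 8.1 + 19.1 + 16.4 + 8.6 + 18.9 + 16.7 + 16.6) / 8 = 122.7000 / 8 = 15.3375
UCL_R = D₄·R̄ = 2.282 × 15.3375 = 35.0002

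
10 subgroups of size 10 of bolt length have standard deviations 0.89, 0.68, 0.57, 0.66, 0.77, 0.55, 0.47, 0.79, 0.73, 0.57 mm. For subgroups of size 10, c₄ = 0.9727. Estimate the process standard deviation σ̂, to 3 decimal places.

s̄ = (0.89 + 0.68 + 0.57 + 0.66 + 0.77 + 0.55 + 0.47 + 0.79 + 0.73 + 0.57) / 10 = 0.6680
σ̂ = s̄ / c₄ = 0.6680 / 0.9727 = 0.6867

0.687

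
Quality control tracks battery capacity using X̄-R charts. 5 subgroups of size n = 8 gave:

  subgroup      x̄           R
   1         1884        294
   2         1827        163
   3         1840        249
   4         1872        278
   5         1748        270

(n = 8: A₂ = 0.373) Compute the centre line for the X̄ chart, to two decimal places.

1834.20

X̄̄ = (1884 + 1827 + 1840 + 1872 + 1748) / 5 = 9171.0000 / 5 = 1834.2000
CL = X̄̄ = 1834.2000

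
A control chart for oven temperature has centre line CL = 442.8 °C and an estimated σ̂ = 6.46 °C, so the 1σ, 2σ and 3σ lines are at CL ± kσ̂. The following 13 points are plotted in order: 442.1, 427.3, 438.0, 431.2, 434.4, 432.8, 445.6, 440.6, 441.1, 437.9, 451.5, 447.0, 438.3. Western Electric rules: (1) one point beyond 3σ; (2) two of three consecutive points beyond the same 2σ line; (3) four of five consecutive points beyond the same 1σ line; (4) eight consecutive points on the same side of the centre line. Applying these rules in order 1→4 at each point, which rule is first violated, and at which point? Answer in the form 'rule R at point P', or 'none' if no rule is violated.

rule 3 at point 6

Zone of each point (C = within 1σ̂, B = 1σ̂–2σ̂, A = 2σ̂–3σ̂, * = beyond 3σ̂; sign = side of CL): 1:-C, 2:-A, 3:-C, 4:-B, 5:-B, 6:-B, 7:+C, 8:-C, 9:-C, 10:-C, 11:+B, 12:+C, 13:-C
Rule 3 (four of five consecutive points beyond the same 1σ limit) is satisfied at point 6.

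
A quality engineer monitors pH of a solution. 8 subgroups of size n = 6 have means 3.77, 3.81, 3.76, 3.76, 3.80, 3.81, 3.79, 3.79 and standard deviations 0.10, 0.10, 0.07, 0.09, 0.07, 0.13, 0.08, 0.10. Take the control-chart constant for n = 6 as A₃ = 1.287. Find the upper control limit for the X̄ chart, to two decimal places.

3.91

X̄̄ = (3.77 + 3.81 + 3.76 + 3.76 + 3.80 + 3.81 + 3.79 + 3.79) / 8 = 3.7862
s̄ = (0.10 + 0.10 + 0.07 + 0.09 + 0.07 + 0.13 + 0.08 + 0.10) / 8 = 0.0925
UCL = X̄̄ + A₃·s̄ = 3.7862 + 1.287 × 0.0925 = 3.9053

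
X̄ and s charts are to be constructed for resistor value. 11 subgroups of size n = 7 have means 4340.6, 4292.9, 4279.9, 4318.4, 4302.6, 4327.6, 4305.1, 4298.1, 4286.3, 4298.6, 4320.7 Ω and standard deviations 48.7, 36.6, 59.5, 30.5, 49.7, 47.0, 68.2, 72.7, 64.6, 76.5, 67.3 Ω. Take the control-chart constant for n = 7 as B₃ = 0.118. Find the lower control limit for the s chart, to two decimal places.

s̄ = (48.7 + 36.6 + 59.5 + 30.5 + 49.7 + 47.0 + 68.2 + 72.7 + 64.6 + 76.5 + 67.3) / 11 = 56.4818
LCL_s = B₃·s̄ = 0.118 × 56.4818 = 6.6649

6.66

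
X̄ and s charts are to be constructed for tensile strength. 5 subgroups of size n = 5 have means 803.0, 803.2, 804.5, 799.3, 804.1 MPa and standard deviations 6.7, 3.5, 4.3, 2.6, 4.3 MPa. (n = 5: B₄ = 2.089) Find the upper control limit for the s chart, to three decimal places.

8.941

s̄ = (6.7 + 3.5 + 4.3 + 2.6 + 4.3) / 5 = 4.2800
UCL_s = B₄·s̄ = 2.089 × 4.2800 = 8.9409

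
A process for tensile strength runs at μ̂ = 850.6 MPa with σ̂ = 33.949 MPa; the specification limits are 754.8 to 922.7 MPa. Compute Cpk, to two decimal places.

0.71

Cpu = (USL − μ̂) / (3σ̂) = (922.7 − 850.6) / (3 × 33.949) = 0.7079; Cpl = (μ̂ − LSL) / (3σ̂) = (850.6 − 754.8) / (3 × 33.949) = 0.9406; Cpk = min(Cpu, Cpl) = 0.7079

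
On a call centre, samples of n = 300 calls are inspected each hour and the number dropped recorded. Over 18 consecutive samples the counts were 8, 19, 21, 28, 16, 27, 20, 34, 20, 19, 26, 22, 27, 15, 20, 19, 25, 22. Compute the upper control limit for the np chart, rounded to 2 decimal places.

34.97

p̄ = Σdᵢ / (k·n) = 388 / (18 × 300) = 0.07185
UCL = np̄ + 3·√(np̄(1−p̄)) = 21.5556 + 3 × √(21.5556×0.92815) = 21.5556 + 3 × 4.4729 = 34.9742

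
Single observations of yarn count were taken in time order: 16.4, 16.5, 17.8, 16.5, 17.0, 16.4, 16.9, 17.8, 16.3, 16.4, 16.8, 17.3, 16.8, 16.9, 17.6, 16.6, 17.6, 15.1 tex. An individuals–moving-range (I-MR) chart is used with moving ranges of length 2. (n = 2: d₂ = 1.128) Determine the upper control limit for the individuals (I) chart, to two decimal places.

18.93

X̄ = (16.4 + 16.5 + 17.8 + 16.5 + 17.0 + 16.4 + 16.9 + 17.8 + 16.3 + 16.4 + 16.8 + 17.3 + 16.8 + 16.9 + 17.6 + 16.6 + 17.6 + 15.1) / 18 = 16.8167
Moving ranges: 0.1, 1.3, 1.3, 0.5, 0.6, 0.5, 0.9, 1.5, 0.1, 0.4, 0.5, 0.5, 0.1, 0.7, 1.0, 1.0, 2.5; M̄R̄ = 13.5000 / 17 = 0.7941
UCL = X̄ + 3·M̄R̄/d₂ = 16.8167 + 3 × 0.7941 / 1.128 = 18.9287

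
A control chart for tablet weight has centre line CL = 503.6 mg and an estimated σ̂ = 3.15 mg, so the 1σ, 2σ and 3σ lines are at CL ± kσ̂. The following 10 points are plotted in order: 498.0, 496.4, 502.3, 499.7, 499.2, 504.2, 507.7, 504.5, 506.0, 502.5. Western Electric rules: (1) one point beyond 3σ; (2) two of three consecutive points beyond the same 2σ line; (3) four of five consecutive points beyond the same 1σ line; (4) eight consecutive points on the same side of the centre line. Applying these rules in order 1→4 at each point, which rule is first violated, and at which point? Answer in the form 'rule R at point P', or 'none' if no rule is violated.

rule 3 at point 5

Zone of each point (C = within 1σ̂, B = 1σ̂–2σ̂, A = 2σ̂–3σ̂, * = beyond 3σ̂; sign = side of CL): 1:-B, 2:-A, 3:-C, 4:-B, 5:-B, 6:+C, 7:+B, 8:+C, 9:+C, 10:-C
Rule 3 (four of five consecutive points beyond the same 1σ limit) is satisfied at point 5.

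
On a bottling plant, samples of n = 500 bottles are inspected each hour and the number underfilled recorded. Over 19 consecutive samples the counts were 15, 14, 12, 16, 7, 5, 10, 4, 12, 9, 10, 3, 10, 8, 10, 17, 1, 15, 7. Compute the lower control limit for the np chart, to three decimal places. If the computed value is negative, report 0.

0.467

p̄ = Σdᵢ / (k·n) = 185 / (19 × 500) = 0.01947
LCL = np̄ − 3·√(np̄(1−p̄)) = 9.7368 − 3 × 3.0899 = 0.4673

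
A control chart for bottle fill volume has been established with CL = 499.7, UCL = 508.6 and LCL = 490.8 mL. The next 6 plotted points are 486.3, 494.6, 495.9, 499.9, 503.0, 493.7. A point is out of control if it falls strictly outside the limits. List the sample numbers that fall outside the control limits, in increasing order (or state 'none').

1

Compare each point to [490.8, 508.6]: sample 1 = 486.3 < LCL.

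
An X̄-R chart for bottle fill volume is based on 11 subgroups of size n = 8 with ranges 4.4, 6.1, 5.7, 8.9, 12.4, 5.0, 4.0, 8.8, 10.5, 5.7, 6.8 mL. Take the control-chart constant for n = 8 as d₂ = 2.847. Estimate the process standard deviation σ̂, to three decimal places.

R̄ = (4.4 + 6.1 + 5.7 + 8.9 + 12.4 + 5.0 + 4.0 + 8.8 + 10.5 + 5.7 + 6.8) / 11 = 7.1182
σ̂ = R̄ / d₂ = 7.1182 / 2.847 = 2.5002

2.500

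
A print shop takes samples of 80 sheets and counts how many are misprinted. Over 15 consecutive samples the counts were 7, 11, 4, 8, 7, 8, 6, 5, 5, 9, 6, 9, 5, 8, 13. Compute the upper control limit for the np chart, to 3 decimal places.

p̄ = Σdᵢ / (k·n) = 111 / (15 × 80) = 0.09250
UCL = np̄ + 3·√(np̄(1−p̄)) = 7.4000 + 3 × √(7.4000×0.90750) = 7.4000 + 3 × 2.5914 = 15.1743

15.174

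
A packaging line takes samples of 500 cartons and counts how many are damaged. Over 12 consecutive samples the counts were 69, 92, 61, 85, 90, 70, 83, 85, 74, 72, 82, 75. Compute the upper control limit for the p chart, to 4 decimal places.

p̄ = Σdᵢ / (k·n) = 938 / (12 × 500) = 0.15633
UCL = p̄ + 3·√(p̄(1−p̄)/n) = 0.15633 + 3 × √(0.15633×0.84367/500) = 0.15633 + 3 × 0.01624 = 0.20506

0.2051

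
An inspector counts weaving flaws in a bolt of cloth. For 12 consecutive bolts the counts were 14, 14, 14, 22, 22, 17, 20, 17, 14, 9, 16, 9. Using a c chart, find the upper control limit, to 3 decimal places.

c̄ = (14 + 14 + 14 + 22 + 22 + 17 + 20 + 17 + 14 + 9 + 16 + 9) / 12 = 188 / 12 = 15.6667
UCL = c̄ + 3√c̄ = 15.6667 + 3 × √15.6667 = 15.6667 + 3 × 3.9581 = 27.5410

27.541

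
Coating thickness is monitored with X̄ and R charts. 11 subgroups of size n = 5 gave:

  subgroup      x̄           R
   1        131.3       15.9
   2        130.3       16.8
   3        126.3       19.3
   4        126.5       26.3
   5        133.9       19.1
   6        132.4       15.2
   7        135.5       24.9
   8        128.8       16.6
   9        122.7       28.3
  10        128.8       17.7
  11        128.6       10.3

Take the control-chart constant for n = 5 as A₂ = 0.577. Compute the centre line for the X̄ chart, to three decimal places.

129.555

X̄̄ = (131.3 + 130.3 + 126.3 + 126.5 + 133.9 + 132.4 + 135.5 + 128.8 + 122.7 + 128.8 + 128.6) / 11 = 1425.1000 / 11 = 129.5545
CL = X̄̄ = 129.5545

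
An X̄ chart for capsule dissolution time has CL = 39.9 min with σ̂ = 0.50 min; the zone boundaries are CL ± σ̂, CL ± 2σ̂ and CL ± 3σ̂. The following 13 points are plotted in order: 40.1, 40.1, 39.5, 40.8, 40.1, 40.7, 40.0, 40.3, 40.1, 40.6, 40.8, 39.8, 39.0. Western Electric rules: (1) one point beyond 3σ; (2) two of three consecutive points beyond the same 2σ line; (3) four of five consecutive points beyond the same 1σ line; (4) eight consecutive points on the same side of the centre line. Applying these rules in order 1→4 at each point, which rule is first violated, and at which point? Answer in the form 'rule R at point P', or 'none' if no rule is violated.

Zone of each point (C = within 1σ̂, B = 1σ̂–2σ̂, A = 2σ̂–3σ̂, * = beyond 3σ̂; sign = side of CL): 1:+C, 2:+C, 3:-C, 4:+B, 5:+C, 6:+B, 7:+C, 8:+C, 9:+C, 10:+B, 11:+B, 12:-C, 13:-B
Rule 4 (eight consecutive points on the same side of the centre line) is satisfied at point 11.

rule 4 at point 11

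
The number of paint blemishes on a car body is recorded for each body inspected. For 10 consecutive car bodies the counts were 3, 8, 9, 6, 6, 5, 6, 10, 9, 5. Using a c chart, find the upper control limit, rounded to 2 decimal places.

c̄ = (3 + 8 + 9 + 6 + 6 + 5 + 6 + 10 + 9 + 5) / 10 = 67 / 10 = 6.7000
UCL = c̄ + 3√c̄ = 6.7000 + 3 × √6.7000 = 6.7000 + 3 × 2.5884 = 14.4653

14.47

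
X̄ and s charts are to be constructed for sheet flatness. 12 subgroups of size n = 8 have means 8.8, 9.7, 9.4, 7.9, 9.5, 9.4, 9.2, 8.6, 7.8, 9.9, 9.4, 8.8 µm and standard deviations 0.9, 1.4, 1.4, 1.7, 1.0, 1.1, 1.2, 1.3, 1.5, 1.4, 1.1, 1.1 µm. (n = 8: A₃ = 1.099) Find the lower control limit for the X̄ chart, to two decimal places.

X̄̄ = (8.8 + 9.7 + 9.4 + 7.9 + 9.5 + 9.4 + 9.2 + 8.6 + 7.8 + 9.9 + 9.4 + 8.8) / 12 = 9.0333
s̄ = (0.9 + 1.4 + 1.4 + 1.7 + 1.0 + 1.1 + 1.2 + 1.3 + 1.5 + 1.4 + 1.1 + 1.1) / 12 = 1.2583
LCL = X̄̄ − A₃·s̄ = 9.0333 − 1.099 × 1.2583 = 7.6504

7.65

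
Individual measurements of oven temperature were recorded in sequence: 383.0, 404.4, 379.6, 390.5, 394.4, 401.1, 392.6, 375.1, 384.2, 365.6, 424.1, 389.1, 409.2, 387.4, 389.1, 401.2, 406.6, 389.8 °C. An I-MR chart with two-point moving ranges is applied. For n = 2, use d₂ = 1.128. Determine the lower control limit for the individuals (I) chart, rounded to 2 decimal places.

X̄ = (383.0 + 404.4 + 379.6 + 390.5 + 394.4 + 401.1 + 392.6 + 375.1 + 384.2 + 365.6 + 424.1 + 389.1 + 409.2 + 387.4 + 389.1 + 401.2 + 406.6 + 389.8) / 18 = 392.6111
Moving ranges: 21.4, 24.8, 10.9, 3.9, 6.7, 8.5, 17.5, 9.1, 18.6, 58.5, 35.0, 20.1, 21.8, 1.7, 12.1, 5.4, 16.8; M̄R̄ = 292.8000 / 17 = 17.2235
LCL = X̄ − 3·M̄R̄/d₂ = 392.6111 − 3 × 17.2235 / 1.128 = 346.8039

346.80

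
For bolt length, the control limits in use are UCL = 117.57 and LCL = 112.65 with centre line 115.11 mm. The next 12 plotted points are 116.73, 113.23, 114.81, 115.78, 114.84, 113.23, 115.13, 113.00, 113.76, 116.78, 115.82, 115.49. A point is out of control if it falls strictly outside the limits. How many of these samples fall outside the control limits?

All 12 points lie within [112.65, 117.57].

0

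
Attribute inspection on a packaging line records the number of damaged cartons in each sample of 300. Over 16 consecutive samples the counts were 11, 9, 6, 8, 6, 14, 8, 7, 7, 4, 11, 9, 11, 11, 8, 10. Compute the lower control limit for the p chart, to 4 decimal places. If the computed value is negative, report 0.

0.0000

p̄ = Σdᵢ / (k·n) = 140 / (16 × 300) = 0.02917
LCL = p̄ − 3·√(p̄(1−p̄)/n) = 0.02917 − 3 × 0.00972 = 0.00002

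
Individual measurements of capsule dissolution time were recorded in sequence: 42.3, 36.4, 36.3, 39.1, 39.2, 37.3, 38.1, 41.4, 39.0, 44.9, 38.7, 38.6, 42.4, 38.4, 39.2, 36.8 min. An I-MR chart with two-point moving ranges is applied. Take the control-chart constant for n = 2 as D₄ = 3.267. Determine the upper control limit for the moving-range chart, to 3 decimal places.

8.821

Moving ranges: 5.9, 0.1, 2.8, 0.1, 1.9, 0.8, 3.3, 2.4, 5.9, 6.2, 0.1, 3.8, 4.0, 0.8, 2.4; M̄R̄ = 40.5000 / 15 = 2.7000
UCL_MR = D₄·M̄R̄ = 3.267 × 2.7000 = 8.8209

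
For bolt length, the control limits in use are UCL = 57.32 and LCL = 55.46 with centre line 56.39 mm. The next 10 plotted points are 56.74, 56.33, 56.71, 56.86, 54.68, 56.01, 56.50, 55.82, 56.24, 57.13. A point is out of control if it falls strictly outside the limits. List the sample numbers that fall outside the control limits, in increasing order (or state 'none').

Compare each point to [55.46, 57.32]: sample 5 = 54.68 < LCL.

5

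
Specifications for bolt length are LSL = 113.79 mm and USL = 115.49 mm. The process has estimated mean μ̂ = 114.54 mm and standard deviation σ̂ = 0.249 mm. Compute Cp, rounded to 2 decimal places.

1.14

Cp = (USL − LSL) / (6σ̂) = (115.49 − 113.79) / (6 × 0.249) = 1.7000 / 1.4940 = 1.1379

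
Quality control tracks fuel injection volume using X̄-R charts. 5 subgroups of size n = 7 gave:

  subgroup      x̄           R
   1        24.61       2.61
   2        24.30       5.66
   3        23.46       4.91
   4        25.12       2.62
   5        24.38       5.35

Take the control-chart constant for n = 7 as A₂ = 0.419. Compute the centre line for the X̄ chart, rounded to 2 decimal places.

24.37

X̄̄ = (24.61 + 24.30 + 23.46 + 25.12 + 24.38) / 5 = 121.8700 / 5 = 24.3740
CL = X̄̄ = 24.3740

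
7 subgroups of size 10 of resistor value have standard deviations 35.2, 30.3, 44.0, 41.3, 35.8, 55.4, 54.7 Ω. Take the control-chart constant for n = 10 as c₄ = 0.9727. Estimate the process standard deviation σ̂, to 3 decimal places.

s̄ = (35.2 + 30.3 + 44.0 + 41.3 + 35.8 + 55.4 + 54.7) / 7 = 42.3857
σ̂ = s̄ / c₄ = 42.3857 / 0.9727 = 43.5753

43.575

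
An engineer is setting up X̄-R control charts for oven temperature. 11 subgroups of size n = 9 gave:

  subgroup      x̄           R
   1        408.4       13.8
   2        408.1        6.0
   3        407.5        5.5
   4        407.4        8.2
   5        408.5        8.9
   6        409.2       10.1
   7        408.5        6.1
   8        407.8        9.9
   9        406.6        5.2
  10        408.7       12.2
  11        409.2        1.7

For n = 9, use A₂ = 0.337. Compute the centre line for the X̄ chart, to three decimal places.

408.173

X̄̄ = (408.4 + 408.1 + 407.5 + 407.4 + 408.5 + 409.2 + 408.5 + 407.8 + 406.6 + 408.7 + 409.2) / 11 = 4489.9000 / 11 = 408.1727
CL = X̄̄ = 408.1727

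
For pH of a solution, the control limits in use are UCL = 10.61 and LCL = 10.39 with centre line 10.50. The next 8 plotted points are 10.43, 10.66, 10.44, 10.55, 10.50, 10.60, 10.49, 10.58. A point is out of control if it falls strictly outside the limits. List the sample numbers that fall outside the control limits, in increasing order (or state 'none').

Compare each point to [10.39, 10.61]: sample 2 = 10.66 > UCL.

2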